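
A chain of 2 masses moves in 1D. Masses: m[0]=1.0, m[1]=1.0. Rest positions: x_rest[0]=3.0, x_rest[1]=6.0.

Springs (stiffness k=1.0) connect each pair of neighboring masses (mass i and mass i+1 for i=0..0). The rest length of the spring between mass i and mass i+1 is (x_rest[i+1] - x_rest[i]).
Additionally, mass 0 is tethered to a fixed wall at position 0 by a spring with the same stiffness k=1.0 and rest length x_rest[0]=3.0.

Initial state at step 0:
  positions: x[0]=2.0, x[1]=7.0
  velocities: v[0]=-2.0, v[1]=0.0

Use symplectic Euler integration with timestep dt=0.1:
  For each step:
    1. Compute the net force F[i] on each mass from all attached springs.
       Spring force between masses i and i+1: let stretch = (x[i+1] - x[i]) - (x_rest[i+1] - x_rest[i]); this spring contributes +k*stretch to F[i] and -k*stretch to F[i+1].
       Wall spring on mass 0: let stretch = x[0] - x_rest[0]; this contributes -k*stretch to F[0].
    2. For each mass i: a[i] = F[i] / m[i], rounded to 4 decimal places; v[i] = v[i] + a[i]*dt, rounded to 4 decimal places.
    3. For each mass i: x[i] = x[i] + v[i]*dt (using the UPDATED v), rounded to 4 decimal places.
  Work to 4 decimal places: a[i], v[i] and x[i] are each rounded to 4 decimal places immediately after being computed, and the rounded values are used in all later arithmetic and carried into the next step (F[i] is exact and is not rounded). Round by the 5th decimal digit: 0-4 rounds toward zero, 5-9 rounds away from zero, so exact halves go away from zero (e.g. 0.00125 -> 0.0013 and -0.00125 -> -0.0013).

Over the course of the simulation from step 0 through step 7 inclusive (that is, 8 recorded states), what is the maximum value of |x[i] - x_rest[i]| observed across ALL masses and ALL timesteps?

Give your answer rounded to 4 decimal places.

Step 0: x=[2.0000 7.0000] v=[-2.0000 0.0000]
Step 1: x=[1.8300 6.9800] v=[-1.7000 -0.2000]
Step 2: x=[1.6932 6.9385] v=[-1.3680 -0.4150]
Step 3: x=[1.5919 6.8746] v=[-1.0128 -0.6395]
Step 4: x=[1.5275 6.7878] v=[-0.6437 -0.8678]
Step 5: x=[1.5005 6.6784] v=[-0.2704 -1.0938]
Step 6: x=[1.5102 6.5472] v=[0.0973 -1.3116]
Step 7: x=[1.5552 6.3957] v=[0.4500 -1.5153]
Max displacement = 1.4995

Answer: 1.4995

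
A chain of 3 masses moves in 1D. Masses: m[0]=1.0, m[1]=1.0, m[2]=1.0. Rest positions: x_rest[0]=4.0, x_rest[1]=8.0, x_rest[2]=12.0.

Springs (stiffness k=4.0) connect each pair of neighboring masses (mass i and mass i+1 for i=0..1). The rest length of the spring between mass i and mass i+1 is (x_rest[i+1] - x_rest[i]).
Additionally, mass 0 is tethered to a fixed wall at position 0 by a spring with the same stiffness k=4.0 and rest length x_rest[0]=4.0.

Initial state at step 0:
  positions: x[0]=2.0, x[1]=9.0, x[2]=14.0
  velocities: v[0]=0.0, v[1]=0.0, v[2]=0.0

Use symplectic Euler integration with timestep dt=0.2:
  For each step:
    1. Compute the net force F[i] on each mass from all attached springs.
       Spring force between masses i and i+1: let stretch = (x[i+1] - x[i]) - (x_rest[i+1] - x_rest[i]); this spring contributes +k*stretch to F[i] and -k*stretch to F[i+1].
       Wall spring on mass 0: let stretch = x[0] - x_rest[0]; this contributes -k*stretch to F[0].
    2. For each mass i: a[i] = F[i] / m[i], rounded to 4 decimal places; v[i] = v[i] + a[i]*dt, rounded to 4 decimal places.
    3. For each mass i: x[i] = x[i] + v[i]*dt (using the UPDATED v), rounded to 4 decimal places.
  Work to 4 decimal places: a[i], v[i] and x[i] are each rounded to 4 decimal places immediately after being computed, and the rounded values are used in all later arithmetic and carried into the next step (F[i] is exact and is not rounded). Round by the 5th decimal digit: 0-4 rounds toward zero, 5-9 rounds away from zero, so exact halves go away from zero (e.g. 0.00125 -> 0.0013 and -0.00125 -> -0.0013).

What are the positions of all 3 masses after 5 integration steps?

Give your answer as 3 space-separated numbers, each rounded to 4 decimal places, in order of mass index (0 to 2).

Step 0: x=[2.0000 9.0000 14.0000] v=[0.0000 0.0000 0.0000]
Step 1: x=[2.8000 8.6800 13.8400] v=[4.0000 -1.6000 -0.8000]
Step 2: x=[4.0928 8.2448 13.4944] v=[6.4640 -2.1760 -1.7280]
Step 3: x=[5.3951 7.9852 12.9489] v=[6.5114 -1.2979 -2.7277]
Step 4: x=[6.2486 8.1054 12.2492] v=[4.2674 0.6010 -3.4987]
Step 5: x=[6.3994 8.5915 11.5265] v=[0.7540 2.4306 -3.6137]

Answer: 6.3994 8.5915 11.5265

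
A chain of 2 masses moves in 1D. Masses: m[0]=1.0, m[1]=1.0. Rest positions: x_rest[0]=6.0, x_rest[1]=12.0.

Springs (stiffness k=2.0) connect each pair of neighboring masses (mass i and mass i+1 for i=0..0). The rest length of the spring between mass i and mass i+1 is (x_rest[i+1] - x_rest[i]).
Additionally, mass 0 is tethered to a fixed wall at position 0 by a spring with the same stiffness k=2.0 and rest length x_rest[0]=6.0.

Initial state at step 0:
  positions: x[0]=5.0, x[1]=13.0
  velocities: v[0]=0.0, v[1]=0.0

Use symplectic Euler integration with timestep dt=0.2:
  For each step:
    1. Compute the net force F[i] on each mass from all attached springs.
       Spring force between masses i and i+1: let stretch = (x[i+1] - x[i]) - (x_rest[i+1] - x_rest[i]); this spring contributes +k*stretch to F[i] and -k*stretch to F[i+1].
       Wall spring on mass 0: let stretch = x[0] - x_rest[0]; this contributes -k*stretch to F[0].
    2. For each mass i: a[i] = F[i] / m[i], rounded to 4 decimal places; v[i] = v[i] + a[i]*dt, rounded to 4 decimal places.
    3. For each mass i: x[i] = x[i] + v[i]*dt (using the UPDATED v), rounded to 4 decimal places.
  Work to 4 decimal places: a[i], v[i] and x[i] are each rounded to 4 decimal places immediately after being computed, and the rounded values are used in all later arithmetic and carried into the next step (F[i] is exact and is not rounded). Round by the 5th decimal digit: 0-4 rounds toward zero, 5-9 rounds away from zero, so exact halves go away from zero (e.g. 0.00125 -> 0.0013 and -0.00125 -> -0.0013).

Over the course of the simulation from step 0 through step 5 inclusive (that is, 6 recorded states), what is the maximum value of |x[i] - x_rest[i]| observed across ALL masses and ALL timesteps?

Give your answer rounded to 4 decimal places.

Answer: 1.0893

Derivation:
Step 0: x=[5.0000 13.0000] v=[0.0000 0.0000]
Step 1: x=[5.2400 12.8400] v=[1.2000 -0.8000]
Step 2: x=[5.6688 12.5520] v=[2.1440 -1.4400]
Step 3: x=[6.1948 12.1933] v=[2.6298 -1.7933]
Step 4: x=[6.7051 11.8348] v=[2.5513 -1.7927]
Step 5: x=[7.0893 11.5459] v=[1.9211 -1.4446]
Max displacement = 1.0893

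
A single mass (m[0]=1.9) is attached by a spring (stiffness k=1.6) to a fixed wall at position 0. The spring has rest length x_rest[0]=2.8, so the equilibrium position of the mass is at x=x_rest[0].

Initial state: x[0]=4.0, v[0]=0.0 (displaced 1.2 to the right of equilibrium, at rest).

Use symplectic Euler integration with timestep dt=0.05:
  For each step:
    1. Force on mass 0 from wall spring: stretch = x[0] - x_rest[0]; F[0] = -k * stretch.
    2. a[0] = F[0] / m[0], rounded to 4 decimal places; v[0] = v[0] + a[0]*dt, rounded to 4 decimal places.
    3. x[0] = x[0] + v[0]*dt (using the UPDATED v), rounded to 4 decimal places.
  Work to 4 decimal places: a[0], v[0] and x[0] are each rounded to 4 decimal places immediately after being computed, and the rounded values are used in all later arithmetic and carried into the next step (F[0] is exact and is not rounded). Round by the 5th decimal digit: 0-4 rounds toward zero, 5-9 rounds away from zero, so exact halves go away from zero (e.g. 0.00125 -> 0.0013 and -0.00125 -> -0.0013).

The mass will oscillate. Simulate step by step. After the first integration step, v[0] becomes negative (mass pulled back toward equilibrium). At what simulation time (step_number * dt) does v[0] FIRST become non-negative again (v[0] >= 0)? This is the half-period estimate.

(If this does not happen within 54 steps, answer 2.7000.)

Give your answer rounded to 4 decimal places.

Answer: 2.7000

Derivation:
Step 0: x=[4.0000] v=[0.0000]
Step 1: x=[3.9975] v=[-0.0505]
Step 2: x=[3.9925] v=[-0.1009]
Step 3: x=[3.9849] v=[-0.1511]
Step 4: x=[3.9749] v=[-0.2010]
Step 5: x=[3.9624] v=[-0.2505]
Step 6: x=[3.9474] v=[-0.2994]
Step 7: x=[3.9300] v=[-0.3477]
Step 8: x=[3.9102] v=[-0.3953]
Step 9: x=[3.8881] v=[-0.4420]
Step 10: x=[3.8637] v=[-0.4878]
Step 11: x=[3.8371] v=[-0.5326]
Step 12: x=[3.8083] v=[-0.5763]
Step 13: x=[3.7774] v=[-0.6188]
Step 14: x=[3.7444] v=[-0.6600]
Step 15: x=[3.7094] v=[-0.6998]
Step 16: x=[3.6725] v=[-0.7381]
Step 17: x=[3.6338] v=[-0.7748]
Step 18: x=[3.5933] v=[-0.8099]
Step 19: x=[3.5511] v=[-0.8433]
Step 20: x=[3.5074] v=[-0.8749]
Step 21: x=[3.4622] v=[-0.9047]
Step 22: x=[3.4156] v=[-0.9326]
Step 23: x=[3.3677] v=[-0.9585]
Step 24: x=[3.3186] v=[-0.9824]
Step 25: x=[3.2684] v=[-1.0042]
Step 26: x=[3.2172] v=[-1.0239]
Step 27: x=[3.1651] v=[-1.0415]
Step 28: x=[3.1123] v=[-1.0569]
Step 29: x=[3.0588] v=[-1.0701]
Step 30: x=[3.0048] v=[-1.0810]
Step 31: x=[2.9503] v=[-1.0896]
Step 32: x=[2.8955] v=[-1.0959]
Step 33: x=[2.8405] v=[-1.0999]
Step 34: x=[2.7854] v=[-1.1016]
Step 35: x=[2.7304] v=[-1.1010]
Step 36: x=[2.6755] v=[-1.0981]
Step 37: x=[2.6209] v=[-1.0929]
Step 38: x=[2.5666] v=[-1.0854]
Step 39: x=[2.5128] v=[-1.0756]
Step 40: x=[2.4596] v=[-1.0635]
Step 41: x=[2.4071] v=[-1.0492]
Step 42: x=[2.3555] v=[-1.0327]
Step 43: x=[2.3048] v=[-1.0140]
Step 44: x=[2.2551] v=[-0.9932]
Step 45: x=[2.2066] v=[-0.9703]
Step 46: x=[2.1593] v=[-0.9453]
Step 47: x=[2.1134] v=[-0.9183]
Step 48: x=[2.0689] v=[-0.8894]
Step 49: x=[2.0260] v=[-0.8586]
Step 50: x=[1.9847] v=[-0.8260]
Step 51: x=[1.9451] v=[-0.7917]
Step 52: x=[1.9073] v=[-0.7557]
Step 53: x=[1.8714] v=[-0.7181]
Step 54: x=[1.8375] v=[-0.6790]
v[0] did not become non-negative within 54 steps; using fallback time=2.7000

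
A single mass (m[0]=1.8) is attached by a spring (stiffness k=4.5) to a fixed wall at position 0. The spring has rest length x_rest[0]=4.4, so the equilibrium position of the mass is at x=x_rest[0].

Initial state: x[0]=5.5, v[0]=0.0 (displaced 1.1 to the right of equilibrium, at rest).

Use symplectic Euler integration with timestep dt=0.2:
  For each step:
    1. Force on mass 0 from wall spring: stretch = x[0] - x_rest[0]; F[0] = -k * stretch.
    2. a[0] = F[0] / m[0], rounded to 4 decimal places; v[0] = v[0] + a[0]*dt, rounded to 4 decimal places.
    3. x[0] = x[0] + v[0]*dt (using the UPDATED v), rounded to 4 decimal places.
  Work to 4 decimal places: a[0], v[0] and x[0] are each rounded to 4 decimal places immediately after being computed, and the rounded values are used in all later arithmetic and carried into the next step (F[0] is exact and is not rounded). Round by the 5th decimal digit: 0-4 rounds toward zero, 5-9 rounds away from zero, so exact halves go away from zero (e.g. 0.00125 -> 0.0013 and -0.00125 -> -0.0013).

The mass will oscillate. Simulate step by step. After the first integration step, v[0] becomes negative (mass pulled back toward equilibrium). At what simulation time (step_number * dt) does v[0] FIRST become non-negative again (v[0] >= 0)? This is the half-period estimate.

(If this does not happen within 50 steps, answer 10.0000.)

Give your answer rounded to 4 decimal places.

Step 0: x=[5.5000] v=[0.0000]
Step 1: x=[5.3900] v=[-0.5500]
Step 2: x=[5.1810] v=[-1.0450]
Step 3: x=[4.8939] v=[-1.4355]
Step 4: x=[4.5574] v=[-1.6825]
Step 5: x=[4.2052] v=[-1.7612]
Step 6: x=[3.8724] v=[-1.6638]
Step 7: x=[3.5924] v=[-1.4000]
Step 8: x=[3.3932] v=[-0.9962]
Step 9: x=[3.2946] v=[-0.4928]
Step 10: x=[3.3066] v=[0.0599]
First v>=0 after going negative at step 10, time=2.0000

Answer: 2.0000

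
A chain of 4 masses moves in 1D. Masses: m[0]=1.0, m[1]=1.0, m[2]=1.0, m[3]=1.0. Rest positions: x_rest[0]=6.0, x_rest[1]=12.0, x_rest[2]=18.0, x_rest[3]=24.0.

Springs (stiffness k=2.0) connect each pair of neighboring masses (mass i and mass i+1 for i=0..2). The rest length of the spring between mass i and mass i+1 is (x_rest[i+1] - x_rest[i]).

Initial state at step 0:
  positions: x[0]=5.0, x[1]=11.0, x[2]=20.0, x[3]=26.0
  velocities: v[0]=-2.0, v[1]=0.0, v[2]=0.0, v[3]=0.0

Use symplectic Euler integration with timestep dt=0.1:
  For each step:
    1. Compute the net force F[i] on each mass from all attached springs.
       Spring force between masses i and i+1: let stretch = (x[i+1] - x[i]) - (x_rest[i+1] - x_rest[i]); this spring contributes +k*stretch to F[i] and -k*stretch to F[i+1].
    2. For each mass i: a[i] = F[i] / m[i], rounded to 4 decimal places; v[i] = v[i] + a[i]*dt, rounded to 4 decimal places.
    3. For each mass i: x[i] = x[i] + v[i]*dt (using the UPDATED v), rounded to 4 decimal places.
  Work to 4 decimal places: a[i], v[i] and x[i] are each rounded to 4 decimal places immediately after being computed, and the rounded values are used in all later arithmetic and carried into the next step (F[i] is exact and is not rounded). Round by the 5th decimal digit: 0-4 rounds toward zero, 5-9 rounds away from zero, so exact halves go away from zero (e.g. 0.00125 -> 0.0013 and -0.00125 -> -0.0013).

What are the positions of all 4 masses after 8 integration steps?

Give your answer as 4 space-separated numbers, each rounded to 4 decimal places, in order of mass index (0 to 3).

Answer: 3.9091 12.2271 18.4753 25.7888

Derivation:
Step 0: x=[5.0000 11.0000 20.0000 26.0000] v=[-2.0000 0.0000 0.0000 0.0000]
Step 1: x=[4.8000 11.0600 19.9400 26.0000] v=[-2.0000 0.6000 -0.6000 0.0000]
Step 2: x=[4.6052 11.1724 19.8236 25.9988] v=[-1.9480 1.1240 -1.1640 -0.0120]
Step 3: x=[4.4217 11.3265 19.6577 25.9941] v=[-1.8346 1.5408 -1.6592 -0.0470]
Step 4: x=[4.2563 11.5091 19.4519 25.9827] v=[-1.6536 1.8261 -2.0582 -0.1143]
Step 5: x=[4.1160 11.7055 19.2178 25.9607] v=[-1.4030 1.9641 -2.3406 -0.2205]
Step 6: x=[4.0075 11.9004 18.9684 25.9238] v=[-1.0851 1.9487 -2.4945 -0.3691]
Step 7: x=[3.9369 12.0788 18.7167 25.8678] v=[-0.7065 1.7837 -2.5170 -0.5602]
Step 8: x=[3.9091 12.2271 18.4753 25.7888] v=[-0.2781 1.4829 -2.4144 -0.7904]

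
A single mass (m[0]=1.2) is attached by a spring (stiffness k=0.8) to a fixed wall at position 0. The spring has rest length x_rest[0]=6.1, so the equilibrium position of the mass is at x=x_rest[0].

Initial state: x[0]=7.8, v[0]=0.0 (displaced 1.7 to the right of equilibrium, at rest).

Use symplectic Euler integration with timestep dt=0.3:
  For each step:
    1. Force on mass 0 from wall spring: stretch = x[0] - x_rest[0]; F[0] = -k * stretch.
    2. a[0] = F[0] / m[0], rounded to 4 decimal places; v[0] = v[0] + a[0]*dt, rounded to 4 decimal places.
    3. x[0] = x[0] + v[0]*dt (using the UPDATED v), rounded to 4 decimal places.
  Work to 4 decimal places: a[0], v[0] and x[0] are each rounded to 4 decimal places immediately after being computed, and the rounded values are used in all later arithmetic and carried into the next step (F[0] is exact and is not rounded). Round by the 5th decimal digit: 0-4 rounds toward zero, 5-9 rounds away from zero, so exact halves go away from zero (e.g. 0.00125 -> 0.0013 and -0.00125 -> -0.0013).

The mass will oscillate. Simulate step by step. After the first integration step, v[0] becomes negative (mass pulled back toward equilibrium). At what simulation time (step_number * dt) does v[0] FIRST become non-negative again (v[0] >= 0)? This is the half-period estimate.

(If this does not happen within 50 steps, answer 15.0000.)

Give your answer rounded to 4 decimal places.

Step 0: x=[7.8000] v=[0.0000]
Step 1: x=[7.6980] v=[-0.3400]
Step 2: x=[7.5001] v=[-0.6596]
Step 3: x=[7.2182] v=[-0.9396]
Step 4: x=[6.8692] v=[-1.1633]
Step 5: x=[6.4741] v=[-1.3171]
Step 6: x=[6.0565] v=[-1.3919]
Step 7: x=[5.6415] v=[-1.3832]
Step 8: x=[5.2541] v=[-1.2915]
Step 9: x=[4.9174] v=[-1.1223]
Step 10: x=[4.6517] v=[-0.8858]
Step 11: x=[4.4728] v=[-0.5962]
Step 12: x=[4.3916] v=[-0.2708]
Step 13: x=[4.4129] v=[0.0709]
First v>=0 after going negative at step 13, time=3.9000

Answer: 3.9000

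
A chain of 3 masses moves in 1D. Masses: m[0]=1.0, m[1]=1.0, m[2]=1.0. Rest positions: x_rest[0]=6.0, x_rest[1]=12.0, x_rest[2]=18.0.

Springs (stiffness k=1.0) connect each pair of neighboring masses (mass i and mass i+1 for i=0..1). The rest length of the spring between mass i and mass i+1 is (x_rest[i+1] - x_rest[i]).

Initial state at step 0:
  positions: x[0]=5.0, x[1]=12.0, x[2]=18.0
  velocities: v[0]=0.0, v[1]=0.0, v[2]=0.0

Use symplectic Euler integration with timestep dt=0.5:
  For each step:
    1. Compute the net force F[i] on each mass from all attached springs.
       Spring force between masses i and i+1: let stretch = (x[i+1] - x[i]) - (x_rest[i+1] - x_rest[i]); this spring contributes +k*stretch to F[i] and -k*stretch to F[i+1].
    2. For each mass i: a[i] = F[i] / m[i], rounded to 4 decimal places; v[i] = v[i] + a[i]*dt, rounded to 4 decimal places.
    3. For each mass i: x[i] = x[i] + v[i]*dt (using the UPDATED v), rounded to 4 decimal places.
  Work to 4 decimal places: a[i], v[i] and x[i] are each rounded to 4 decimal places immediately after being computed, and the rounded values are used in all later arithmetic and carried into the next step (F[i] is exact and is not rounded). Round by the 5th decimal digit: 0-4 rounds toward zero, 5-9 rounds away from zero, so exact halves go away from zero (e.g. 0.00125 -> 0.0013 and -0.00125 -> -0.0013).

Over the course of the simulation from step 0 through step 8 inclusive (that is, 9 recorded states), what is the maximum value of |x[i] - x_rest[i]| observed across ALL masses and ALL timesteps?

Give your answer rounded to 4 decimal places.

Step 0: x=[5.0000 12.0000 18.0000] v=[0.0000 0.0000 0.0000]
Step 1: x=[5.2500 11.7500 18.0000] v=[0.5000 -0.5000 0.0000]
Step 2: x=[5.6250 11.4375 17.9375] v=[0.7500 -0.6250 -0.1250]
Step 3: x=[5.9532 11.2969 17.7500] v=[0.6563 -0.2813 -0.3750]
Step 4: x=[6.1173 11.4336 17.4492] v=[0.3282 0.2734 -0.6016]
Step 5: x=[6.1105 11.7452 17.1445] v=[-0.0137 0.6231 -0.6094]
Step 6: x=[6.0123 11.9979 16.9900] v=[-0.1964 0.5054 -0.3091]
Step 7: x=[5.9105 12.0023 17.0875] v=[-0.2036 0.0087 0.1949]
Step 8: x=[5.8317 11.7550 17.4137] v=[-0.1577 -0.4946 0.6523]
Max displacement = 1.0100

Answer: 1.0100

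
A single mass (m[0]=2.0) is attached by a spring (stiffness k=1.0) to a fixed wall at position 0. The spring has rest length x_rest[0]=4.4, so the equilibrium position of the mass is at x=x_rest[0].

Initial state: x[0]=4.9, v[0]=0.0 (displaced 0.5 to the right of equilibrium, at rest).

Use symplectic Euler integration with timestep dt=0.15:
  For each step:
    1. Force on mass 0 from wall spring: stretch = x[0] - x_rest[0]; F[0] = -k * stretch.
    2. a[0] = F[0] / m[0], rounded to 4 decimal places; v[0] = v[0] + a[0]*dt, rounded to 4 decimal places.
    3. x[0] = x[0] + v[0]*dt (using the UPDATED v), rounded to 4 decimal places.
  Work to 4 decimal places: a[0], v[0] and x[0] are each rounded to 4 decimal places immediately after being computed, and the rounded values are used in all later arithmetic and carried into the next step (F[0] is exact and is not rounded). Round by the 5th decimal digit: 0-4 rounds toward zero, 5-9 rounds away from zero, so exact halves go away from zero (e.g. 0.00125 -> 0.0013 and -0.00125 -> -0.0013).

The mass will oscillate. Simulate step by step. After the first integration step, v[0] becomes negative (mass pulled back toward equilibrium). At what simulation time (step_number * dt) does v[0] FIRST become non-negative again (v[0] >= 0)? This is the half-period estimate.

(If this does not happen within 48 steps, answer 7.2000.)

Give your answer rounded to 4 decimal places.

Answer: 4.5000

Derivation:
Step 0: x=[4.9000] v=[0.0000]
Step 1: x=[4.8944] v=[-0.0375]
Step 2: x=[4.8832] v=[-0.0746]
Step 3: x=[4.8666] v=[-0.1108]
Step 4: x=[4.8447] v=[-0.1458]
Step 5: x=[4.8178] v=[-0.1792]
Step 6: x=[4.7862] v=[-0.2105]
Step 7: x=[4.7503] v=[-0.2395]
Step 8: x=[4.7104] v=[-0.2658]
Step 9: x=[4.6670] v=[-0.2891]
Step 10: x=[4.6206] v=[-0.3091]
Step 11: x=[4.5718] v=[-0.3256]
Step 12: x=[4.5210] v=[-0.3385]
Step 13: x=[4.4689] v=[-0.3476]
Step 14: x=[4.4160] v=[-0.3528]
Step 15: x=[4.3629] v=[-0.3540]
Step 16: x=[4.3102] v=[-0.3512]
Step 17: x=[4.2585] v=[-0.3445]
Step 18: x=[4.2084] v=[-0.3339]
Step 19: x=[4.1605] v=[-0.3195]
Step 20: x=[4.1153] v=[-0.3015]
Step 21: x=[4.0733] v=[-0.2801]
Step 22: x=[4.0350] v=[-0.2556]
Step 23: x=[4.0008] v=[-0.2282]
Step 24: x=[3.9711] v=[-0.1983]
Step 25: x=[3.9462] v=[-0.1661]
Step 26: x=[3.9264] v=[-0.1321]
Step 27: x=[3.9119] v=[-0.0966]
Step 28: x=[3.9029] v=[-0.0600]
Step 29: x=[3.8995] v=[-0.0227]
Step 30: x=[3.9017] v=[0.0148]
First v>=0 after going negative at step 30, time=4.5000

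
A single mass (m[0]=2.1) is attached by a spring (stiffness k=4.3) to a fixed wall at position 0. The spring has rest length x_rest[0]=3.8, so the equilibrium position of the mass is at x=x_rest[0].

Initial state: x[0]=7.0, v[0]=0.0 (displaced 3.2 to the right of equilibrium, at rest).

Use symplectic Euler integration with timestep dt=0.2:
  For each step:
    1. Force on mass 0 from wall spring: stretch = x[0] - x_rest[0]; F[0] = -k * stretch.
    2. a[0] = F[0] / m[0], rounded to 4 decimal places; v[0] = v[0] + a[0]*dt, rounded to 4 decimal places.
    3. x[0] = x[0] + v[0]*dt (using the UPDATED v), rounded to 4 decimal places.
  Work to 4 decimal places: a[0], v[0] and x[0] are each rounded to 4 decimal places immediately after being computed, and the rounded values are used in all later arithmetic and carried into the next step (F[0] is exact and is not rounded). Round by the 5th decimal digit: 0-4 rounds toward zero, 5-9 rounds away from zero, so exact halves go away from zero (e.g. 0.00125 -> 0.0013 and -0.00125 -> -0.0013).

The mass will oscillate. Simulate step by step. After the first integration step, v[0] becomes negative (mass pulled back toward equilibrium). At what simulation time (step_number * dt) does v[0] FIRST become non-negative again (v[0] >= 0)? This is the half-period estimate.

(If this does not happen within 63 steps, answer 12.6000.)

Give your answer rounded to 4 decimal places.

Answer: 2.2000

Derivation:
Step 0: x=[7.0000] v=[0.0000]
Step 1: x=[6.7379] v=[-1.3105]
Step 2: x=[6.2352] v=[-2.5136]
Step 3: x=[5.5330] v=[-3.5109]
Step 4: x=[4.6889] v=[-4.2206]
Step 5: x=[3.7720] v=[-4.5846]
Step 6: x=[2.8574] v=[-4.5731]
Step 7: x=[2.0200] v=[-4.1871]
Step 8: x=[1.3284] v=[-3.4581]
Step 9: x=[0.8392] v=[-2.4459]
Step 10: x=[0.5925] v=[-1.2334]
Step 11: x=[0.6085] v=[0.0801]
First v>=0 after going negative at step 11, time=2.2000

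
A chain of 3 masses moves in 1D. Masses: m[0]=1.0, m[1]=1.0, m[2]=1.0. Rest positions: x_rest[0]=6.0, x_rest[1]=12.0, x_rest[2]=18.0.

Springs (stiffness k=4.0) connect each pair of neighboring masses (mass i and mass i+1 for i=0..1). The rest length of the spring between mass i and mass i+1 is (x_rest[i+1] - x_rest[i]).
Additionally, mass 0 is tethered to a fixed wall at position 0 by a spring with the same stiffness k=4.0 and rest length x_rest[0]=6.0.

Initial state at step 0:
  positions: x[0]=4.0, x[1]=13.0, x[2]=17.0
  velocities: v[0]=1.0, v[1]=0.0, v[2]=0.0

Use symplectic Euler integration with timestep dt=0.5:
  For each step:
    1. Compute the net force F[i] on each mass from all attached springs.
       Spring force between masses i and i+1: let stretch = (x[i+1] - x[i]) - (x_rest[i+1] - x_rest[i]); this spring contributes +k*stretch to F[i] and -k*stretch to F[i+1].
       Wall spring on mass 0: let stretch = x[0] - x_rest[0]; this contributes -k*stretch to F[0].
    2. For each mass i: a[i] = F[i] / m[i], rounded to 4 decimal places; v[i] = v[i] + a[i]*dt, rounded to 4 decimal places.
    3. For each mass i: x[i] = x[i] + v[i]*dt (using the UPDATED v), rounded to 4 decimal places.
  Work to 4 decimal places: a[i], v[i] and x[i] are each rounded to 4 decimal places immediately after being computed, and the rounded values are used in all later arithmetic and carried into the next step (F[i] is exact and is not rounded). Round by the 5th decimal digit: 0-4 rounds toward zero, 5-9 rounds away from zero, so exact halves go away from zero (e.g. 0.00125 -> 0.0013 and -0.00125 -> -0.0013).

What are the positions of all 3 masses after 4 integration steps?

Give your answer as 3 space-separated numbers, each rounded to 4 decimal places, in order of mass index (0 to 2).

Step 0: x=[4.0000 13.0000 17.0000] v=[1.0000 0.0000 0.0000]
Step 1: x=[9.5000 8.0000 19.0000] v=[11.0000 -10.0000 4.0000]
Step 2: x=[4.0000 15.5000 16.0000] v=[-11.0000 15.0000 -6.0000]
Step 3: x=[6.0000 12.0000 18.5000] v=[4.0000 -7.0000 5.0000]
Step 4: x=[8.0000 9.0000 20.5000] v=[4.0000 -6.0000 4.0000]

Answer: 8.0000 9.0000 20.5000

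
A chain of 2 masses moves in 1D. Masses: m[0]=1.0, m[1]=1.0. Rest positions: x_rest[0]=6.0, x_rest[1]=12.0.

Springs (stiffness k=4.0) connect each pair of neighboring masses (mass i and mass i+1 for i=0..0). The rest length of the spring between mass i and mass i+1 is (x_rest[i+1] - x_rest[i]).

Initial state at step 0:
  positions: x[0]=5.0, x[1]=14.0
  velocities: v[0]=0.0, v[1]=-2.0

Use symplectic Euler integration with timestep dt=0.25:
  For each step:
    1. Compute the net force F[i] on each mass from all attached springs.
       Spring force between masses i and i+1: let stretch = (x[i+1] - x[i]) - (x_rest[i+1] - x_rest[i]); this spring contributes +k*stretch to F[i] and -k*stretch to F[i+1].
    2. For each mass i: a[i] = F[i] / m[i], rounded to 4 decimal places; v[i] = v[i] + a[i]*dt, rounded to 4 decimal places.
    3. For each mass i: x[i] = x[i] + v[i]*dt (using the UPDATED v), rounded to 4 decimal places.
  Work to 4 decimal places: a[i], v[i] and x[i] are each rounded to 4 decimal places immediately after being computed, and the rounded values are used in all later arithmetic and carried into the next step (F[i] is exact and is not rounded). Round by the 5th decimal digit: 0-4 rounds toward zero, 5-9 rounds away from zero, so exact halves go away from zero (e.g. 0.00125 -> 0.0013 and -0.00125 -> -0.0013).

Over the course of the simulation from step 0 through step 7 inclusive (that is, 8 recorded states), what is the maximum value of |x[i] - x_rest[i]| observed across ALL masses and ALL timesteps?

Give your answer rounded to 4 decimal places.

Step 0: x=[5.0000 14.0000] v=[0.0000 -2.0000]
Step 1: x=[5.7500 12.7500] v=[3.0000 -5.0000]
Step 2: x=[6.7500 11.2500] v=[4.0000 -6.0000]
Step 3: x=[7.3750 10.1250] v=[2.5000 -4.5000]
Step 4: x=[7.1875 9.8125] v=[-0.7500 -1.2500]
Step 5: x=[6.1563 10.3438] v=[-4.1250 2.1250]
Step 6: x=[4.6719 11.3282] v=[-5.9375 3.9375]
Step 7: x=[3.3516 12.1485] v=[-5.2812 3.2812]
Max displacement = 2.6484

Answer: 2.6484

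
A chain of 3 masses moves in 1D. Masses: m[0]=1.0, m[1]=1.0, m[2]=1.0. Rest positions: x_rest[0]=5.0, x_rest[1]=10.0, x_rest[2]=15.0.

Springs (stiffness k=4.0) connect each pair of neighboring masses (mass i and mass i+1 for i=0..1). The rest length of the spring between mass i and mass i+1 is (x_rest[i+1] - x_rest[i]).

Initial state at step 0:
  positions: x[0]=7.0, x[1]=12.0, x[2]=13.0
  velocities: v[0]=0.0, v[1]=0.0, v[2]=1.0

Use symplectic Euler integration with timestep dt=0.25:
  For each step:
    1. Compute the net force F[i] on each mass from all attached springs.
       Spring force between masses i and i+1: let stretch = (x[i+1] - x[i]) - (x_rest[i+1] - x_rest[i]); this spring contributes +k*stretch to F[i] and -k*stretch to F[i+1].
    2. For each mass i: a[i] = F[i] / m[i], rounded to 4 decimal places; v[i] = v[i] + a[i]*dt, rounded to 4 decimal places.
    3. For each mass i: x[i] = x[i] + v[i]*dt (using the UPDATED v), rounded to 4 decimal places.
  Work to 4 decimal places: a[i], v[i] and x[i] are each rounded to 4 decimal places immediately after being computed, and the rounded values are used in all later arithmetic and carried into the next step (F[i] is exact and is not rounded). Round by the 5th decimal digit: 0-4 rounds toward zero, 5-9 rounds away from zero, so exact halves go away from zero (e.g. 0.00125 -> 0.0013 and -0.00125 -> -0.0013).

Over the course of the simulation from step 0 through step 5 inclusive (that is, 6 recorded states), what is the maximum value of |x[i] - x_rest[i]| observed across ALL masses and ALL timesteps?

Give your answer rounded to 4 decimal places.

Answer: 3.0118

Derivation:
Step 0: x=[7.0000 12.0000 13.0000] v=[0.0000 0.0000 1.0000]
Step 1: x=[7.0000 11.0000 14.2500] v=[0.0000 -4.0000 5.0000]
Step 2: x=[6.7500 9.8125 15.9375] v=[-1.0000 -4.7500 6.7500]
Step 3: x=[6.0156 9.3906 17.3438] v=[-2.9375 -1.6875 5.6250]
Step 4: x=[4.8750 10.1133 18.0118] v=[-4.5625 2.8907 2.6718]
Step 5: x=[3.7940 11.5010 17.9551] v=[-4.3242 5.5509 -0.2267]
Max displacement = 3.0118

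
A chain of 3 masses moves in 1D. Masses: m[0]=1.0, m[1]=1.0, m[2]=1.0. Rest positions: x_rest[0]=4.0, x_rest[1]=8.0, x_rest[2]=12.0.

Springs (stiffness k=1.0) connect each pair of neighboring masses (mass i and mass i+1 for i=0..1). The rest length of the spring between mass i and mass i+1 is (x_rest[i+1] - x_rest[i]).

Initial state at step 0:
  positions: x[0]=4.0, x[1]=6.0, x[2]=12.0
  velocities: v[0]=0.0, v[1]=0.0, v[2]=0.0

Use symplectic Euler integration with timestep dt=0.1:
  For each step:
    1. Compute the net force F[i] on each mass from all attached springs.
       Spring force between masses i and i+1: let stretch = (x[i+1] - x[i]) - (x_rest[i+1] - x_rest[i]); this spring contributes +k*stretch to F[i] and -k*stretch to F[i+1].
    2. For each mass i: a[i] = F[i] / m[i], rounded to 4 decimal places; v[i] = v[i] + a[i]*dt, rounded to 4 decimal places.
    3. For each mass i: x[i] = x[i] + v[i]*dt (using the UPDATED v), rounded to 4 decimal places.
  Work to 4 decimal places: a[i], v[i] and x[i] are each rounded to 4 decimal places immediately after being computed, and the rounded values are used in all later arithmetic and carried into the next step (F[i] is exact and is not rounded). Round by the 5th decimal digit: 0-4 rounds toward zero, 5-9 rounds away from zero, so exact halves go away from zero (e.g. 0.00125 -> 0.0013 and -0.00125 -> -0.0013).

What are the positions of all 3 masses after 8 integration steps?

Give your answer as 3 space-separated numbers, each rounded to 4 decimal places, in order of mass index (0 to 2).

Step 0: x=[4.0000 6.0000 12.0000] v=[0.0000 0.0000 0.0000]
Step 1: x=[3.9800 6.0400 11.9800] v=[-0.2000 0.4000 -0.2000]
Step 2: x=[3.9406 6.1188 11.9406] v=[-0.3940 0.7880 -0.3940]
Step 3: x=[3.8830 6.2340 11.8830] v=[-0.5762 1.1524 -0.5762]
Step 4: x=[3.8089 6.3822 11.8089] v=[-0.7411 1.4822 -0.7411]
Step 5: x=[3.7205 6.5590 11.7205] v=[-0.8838 1.7675 -0.8838]
Step 6: x=[3.6205 6.7590 11.6205] v=[-1.0000 1.9998 -1.0000]
Step 7: x=[3.5119 6.9762 11.5119] v=[-1.0862 2.1721 -1.0862]
Step 8: x=[3.3979 7.2041 11.3979] v=[-1.1398 2.2792 -1.1398]

Answer: 3.3979 7.2041 11.3979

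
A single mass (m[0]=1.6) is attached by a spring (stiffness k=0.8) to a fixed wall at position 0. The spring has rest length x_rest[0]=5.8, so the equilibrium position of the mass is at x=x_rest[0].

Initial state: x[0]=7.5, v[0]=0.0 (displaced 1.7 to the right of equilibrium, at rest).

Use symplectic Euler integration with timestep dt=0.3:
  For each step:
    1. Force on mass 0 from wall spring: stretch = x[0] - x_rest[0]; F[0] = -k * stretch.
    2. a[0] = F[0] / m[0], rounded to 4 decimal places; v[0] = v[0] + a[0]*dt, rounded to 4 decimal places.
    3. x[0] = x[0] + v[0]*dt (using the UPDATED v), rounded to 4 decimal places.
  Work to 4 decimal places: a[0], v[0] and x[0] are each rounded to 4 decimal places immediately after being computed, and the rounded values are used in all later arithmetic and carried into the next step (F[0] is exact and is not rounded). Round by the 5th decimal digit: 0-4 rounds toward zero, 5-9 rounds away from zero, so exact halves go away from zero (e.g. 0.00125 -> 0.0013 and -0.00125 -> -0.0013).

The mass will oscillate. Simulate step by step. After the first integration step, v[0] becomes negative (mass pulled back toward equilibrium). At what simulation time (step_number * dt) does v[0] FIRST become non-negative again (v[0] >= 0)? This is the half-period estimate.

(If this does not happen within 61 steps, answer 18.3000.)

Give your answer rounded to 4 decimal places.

Answer: 4.5000

Derivation:
Step 0: x=[7.5000] v=[0.0000]
Step 1: x=[7.4235] v=[-0.2550]
Step 2: x=[7.2740] v=[-0.4985]
Step 3: x=[7.0581] v=[-0.7196]
Step 4: x=[6.7856] v=[-0.9083]
Step 5: x=[6.4688] v=[-1.0561]
Step 6: x=[6.1219] v=[-1.1564]
Step 7: x=[5.7605] v=[-1.2047]
Step 8: x=[5.4009] v=[-1.1988]
Step 9: x=[5.0592] v=[-1.1389]
Step 10: x=[4.7509] v=[-1.0278]
Step 11: x=[4.4898] v=[-0.8704]
Step 12: x=[4.2876] v=[-0.6739]
Step 13: x=[4.1535] v=[-0.4470]
Step 14: x=[4.0935] v=[-0.2000]
Step 15: x=[4.1103] v=[0.0560]
First v>=0 after going negative at step 15, time=4.5000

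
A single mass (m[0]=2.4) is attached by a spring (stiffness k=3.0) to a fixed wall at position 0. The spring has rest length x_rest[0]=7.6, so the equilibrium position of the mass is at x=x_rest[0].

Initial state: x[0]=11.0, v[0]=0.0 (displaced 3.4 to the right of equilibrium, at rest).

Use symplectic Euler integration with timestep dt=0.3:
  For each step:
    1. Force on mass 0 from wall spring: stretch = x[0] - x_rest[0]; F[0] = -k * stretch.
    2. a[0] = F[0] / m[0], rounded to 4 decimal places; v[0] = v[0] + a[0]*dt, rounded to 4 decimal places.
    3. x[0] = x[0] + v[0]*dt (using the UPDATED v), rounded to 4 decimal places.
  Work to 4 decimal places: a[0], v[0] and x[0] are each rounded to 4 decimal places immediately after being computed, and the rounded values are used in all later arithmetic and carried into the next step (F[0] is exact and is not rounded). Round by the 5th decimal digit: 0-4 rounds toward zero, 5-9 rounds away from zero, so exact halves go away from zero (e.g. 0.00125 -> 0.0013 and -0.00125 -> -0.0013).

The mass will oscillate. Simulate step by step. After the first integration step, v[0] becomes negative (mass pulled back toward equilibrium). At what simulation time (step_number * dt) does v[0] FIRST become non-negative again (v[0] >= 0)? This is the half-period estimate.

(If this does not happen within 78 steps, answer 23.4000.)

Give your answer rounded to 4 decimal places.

Answer: 3.0000

Derivation:
Step 0: x=[11.0000] v=[0.0000]
Step 1: x=[10.6175] v=[-1.2750]
Step 2: x=[9.8955] v=[-2.4066]
Step 3: x=[8.9153] v=[-3.2674]
Step 4: x=[7.7871] v=[-3.7606]
Step 5: x=[6.6379] v=[-3.8308]
Step 6: x=[5.5969] v=[-3.4700]
Step 7: x=[4.7813] v=[-2.7188]
Step 8: x=[4.2828] v=[-1.6618]
Step 9: x=[4.1574] v=[-0.4179]
Step 10: x=[4.4193] v=[0.8731]
First v>=0 after going negative at step 10, time=3.0000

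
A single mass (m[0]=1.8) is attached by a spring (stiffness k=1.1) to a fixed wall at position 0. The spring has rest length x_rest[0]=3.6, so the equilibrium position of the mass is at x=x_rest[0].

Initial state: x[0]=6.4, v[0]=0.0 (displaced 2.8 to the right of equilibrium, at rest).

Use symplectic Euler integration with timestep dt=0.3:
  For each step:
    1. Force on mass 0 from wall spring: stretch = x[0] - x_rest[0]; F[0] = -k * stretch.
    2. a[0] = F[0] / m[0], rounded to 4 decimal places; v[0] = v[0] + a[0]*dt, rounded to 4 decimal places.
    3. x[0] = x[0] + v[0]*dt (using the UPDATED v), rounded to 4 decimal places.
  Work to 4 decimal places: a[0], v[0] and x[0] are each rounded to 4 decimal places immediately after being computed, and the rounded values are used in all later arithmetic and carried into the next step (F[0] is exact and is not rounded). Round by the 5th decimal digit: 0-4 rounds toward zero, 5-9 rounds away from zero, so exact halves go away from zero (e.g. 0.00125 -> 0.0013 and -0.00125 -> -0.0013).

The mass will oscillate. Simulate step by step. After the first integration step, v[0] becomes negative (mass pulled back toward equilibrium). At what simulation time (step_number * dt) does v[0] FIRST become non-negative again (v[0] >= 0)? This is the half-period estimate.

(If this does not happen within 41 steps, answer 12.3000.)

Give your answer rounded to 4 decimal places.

Answer: 4.2000

Derivation:
Step 0: x=[6.4000] v=[0.0000]
Step 1: x=[6.2460] v=[-0.5133]
Step 2: x=[5.9465] v=[-0.9984]
Step 3: x=[5.5179] v=[-1.4286]
Step 4: x=[4.9838] v=[-1.7802]
Step 5: x=[4.3736] v=[-2.0339]
Step 6: x=[3.7209] v=[-2.1757]
Step 7: x=[3.0615] v=[-2.1979]
Step 8: x=[2.4317] v=[-2.0992]
Step 9: x=[1.8662] v=[-1.8850]
Step 10: x=[1.3960] v=[-1.5672]
Step 11: x=[1.0471] v=[-1.1631]
Step 12: x=[0.8386] v=[-0.6951]
Step 13: x=[0.7819] v=[-0.1889]
Step 14: x=[0.8802] v=[0.3278]
First v>=0 after going negative at step 14, time=4.2000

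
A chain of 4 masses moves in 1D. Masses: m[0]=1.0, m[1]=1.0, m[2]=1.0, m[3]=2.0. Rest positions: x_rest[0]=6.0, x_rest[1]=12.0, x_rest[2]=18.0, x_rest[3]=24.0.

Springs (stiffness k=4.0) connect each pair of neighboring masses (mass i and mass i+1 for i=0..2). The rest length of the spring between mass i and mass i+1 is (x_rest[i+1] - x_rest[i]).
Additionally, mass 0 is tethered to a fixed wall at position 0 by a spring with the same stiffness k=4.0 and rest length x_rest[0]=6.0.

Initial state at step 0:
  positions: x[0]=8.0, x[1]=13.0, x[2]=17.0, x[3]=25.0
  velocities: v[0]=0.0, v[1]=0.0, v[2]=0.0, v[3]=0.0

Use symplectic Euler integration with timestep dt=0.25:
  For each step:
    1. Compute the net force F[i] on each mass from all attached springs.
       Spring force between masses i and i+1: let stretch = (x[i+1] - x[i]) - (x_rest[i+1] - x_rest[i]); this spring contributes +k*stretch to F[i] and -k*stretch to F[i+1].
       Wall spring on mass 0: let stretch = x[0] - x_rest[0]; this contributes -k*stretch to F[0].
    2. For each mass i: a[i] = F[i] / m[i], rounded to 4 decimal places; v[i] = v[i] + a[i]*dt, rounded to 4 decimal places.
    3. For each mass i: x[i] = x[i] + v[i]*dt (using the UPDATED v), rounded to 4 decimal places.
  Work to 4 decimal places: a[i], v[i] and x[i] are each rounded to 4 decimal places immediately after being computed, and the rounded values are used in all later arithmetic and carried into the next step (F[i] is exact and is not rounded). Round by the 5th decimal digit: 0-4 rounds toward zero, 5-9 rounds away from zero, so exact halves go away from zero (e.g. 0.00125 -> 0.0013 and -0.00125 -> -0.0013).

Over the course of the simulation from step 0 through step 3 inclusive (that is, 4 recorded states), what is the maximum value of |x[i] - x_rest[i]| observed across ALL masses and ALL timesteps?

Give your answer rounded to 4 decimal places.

Answer: 2.2735

Derivation:
Step 0: x=[8.0000 13.0000 17.0000 25.0000] v=[0.0000 0.0000 0.0000 0.0000]
Step 1: x=[7.2500 12.7500 18.0000 24.7500] v=[-3.0000 -1.0000 4.0000 -1.0000]
Step 2: x=[6.0625 12.4375 19.3750 24.4063] v=[-4.7500 -1.2500 5.5000 -1.3750]
Step 3: x=[4.9531 12.2656 20.2735 24.1836] v=[-4.4375 -0.6875 3.5938 -0.8907]
Max displacement = 2.2735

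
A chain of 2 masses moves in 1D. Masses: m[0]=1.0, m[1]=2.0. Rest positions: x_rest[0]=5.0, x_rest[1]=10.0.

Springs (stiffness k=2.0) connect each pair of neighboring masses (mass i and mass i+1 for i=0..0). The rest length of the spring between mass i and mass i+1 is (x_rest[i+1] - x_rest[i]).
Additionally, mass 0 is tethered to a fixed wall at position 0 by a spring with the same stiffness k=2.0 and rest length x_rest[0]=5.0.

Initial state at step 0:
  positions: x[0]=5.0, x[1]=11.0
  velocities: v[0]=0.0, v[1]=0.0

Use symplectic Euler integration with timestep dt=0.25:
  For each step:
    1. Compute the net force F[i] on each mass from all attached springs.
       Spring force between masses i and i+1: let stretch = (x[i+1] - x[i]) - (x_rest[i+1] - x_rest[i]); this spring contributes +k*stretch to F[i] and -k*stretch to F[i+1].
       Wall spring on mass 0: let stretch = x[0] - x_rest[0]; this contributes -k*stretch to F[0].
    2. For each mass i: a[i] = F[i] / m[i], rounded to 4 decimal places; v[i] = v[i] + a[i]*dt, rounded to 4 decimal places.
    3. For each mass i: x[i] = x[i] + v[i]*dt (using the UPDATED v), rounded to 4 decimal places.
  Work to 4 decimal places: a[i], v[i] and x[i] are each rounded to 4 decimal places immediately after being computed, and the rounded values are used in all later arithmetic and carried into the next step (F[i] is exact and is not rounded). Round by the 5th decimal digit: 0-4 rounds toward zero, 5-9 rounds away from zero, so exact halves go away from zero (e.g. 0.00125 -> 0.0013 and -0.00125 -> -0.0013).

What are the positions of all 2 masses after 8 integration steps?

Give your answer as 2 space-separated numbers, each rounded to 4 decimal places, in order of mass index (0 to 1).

Answer: 5.1379 10.1233

Derivation:
Step 0: x=[5.0000 11.0000] v=[0.0000 0.0000]
Step 1: x=[5.1250 10.9375] v=[0.5000 -0.2500]
Step 2: x=[5.3360 10.8242] v=[0.8438 -0.4531]
Step 3: x=[5.5660 10.6804] v=[0.9199 -0.5752]
Step 4: x=[5.7395 10.5295] v=[0.6941 -0.6038]
Step 5: x=[5.7944 10.3917] v=[0.2194 -0.5513]
Step 6: x=[5.6996 10.2791] v=[-0.3792 -0.4506]
Step 7: x=[5.4648 10.1927] v=[-0.9393 -0.3455]
Step 8: x=[5.1379 10.1233] v=[-1.3078 -0.2775]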